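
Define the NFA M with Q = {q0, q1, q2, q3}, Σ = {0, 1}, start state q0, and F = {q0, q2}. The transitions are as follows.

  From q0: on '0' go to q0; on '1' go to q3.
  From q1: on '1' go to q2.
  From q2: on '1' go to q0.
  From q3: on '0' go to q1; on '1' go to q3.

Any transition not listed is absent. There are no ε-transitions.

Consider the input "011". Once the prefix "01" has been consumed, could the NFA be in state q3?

Yes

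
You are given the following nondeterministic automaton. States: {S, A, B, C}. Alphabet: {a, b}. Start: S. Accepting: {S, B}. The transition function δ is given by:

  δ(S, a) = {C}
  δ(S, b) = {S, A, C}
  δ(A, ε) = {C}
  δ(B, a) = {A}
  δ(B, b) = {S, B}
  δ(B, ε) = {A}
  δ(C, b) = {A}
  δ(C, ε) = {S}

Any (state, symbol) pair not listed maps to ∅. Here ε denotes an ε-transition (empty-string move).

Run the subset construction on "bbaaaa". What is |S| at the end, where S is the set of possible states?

Start in {S}.
Read 'b': S→{S, A, C}; now {S, A, C}.
Read 'b': S→{S, A, C}, A→∅, C→{A}; now {S, A, C}.
Read 'a': S→{C}, A→∅, C→∅; union {C}; ε-closure = {S, C}.
Read 'a': S→{C}, C→∅; union {C}; ε-closure = {S, C}.
Read 'a': S→{C}, C→∅; union {C}; ε-closure = {S, C}.
Read 'a': S→{C}, C→∅; union {C}; ε-closure = {S, C}.
That set has 2 states.

2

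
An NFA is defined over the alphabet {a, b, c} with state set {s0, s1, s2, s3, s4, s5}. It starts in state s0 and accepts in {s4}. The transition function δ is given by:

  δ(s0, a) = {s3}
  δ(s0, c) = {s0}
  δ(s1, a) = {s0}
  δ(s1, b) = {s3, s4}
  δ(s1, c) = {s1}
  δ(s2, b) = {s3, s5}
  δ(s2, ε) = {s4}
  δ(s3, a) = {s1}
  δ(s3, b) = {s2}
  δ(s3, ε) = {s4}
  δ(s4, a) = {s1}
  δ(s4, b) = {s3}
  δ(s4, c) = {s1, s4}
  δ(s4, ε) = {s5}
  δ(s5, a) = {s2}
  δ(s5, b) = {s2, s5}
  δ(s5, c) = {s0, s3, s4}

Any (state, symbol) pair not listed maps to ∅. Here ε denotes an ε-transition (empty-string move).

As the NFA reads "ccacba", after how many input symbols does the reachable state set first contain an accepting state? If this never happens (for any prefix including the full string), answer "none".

3

Start in {s0}.
Read 'c': s0→{s0}; now {s0}.
Read 'c': s0→{s0}; now {s0}.
Read 'a': s0→{s3}; union {s3}; ε-closure = {s3, s4, s5}.
None of the earlier sets intersect F, but {s3, s4, s5} does.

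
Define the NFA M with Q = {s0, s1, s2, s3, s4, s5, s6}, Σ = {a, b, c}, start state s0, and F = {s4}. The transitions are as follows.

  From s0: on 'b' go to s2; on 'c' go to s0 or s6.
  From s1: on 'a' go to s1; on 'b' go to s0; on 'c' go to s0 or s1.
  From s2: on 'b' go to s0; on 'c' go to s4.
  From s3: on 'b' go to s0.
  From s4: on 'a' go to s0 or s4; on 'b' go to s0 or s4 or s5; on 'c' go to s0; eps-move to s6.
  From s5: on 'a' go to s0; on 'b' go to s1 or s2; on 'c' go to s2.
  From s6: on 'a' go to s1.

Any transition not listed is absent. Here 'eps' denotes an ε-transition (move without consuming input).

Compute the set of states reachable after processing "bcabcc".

{s0, s4, s6}

Start in {s0}.
Read 'b': {s0} → {s2}.
Read 'c': {s2} → {s4, s6}.
Read 'a': {s4, s6} → {s0, s1, s4, s6}.
Read 'b': {s0, s1, s4, s6} → {s0, s2, s4, s5, s6}.
Read 'c': {s0, s2, s4, s5, s6} → {s0, s2, s4, s6}.
Read 'c': {s0, s2, s4, s6} → {s0, s4, s6}.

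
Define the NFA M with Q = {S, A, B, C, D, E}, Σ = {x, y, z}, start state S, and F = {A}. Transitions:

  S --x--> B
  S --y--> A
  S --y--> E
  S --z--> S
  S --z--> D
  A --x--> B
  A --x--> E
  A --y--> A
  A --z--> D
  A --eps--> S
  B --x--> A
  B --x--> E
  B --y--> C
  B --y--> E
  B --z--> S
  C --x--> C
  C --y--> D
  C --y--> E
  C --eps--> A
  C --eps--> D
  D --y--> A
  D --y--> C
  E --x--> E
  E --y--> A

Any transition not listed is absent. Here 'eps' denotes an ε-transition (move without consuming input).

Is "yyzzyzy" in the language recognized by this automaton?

Start in {S}.
Read 'y': {S} → {S, A, E}.
Read 'y': {S, A, E} → {S, A, E}.
Read 'z': {S, A, E} → {S, D}.
Read 'z': {S, D} → {S, D}.
Read 'y': {S, D} → {S, A, C, D, E}.
Read 'z': {S, A, C, D, E} → {S, D}.
Read 'y': {S, D} → {S, A, C, D, E}.
The final set {S, A, C, D, E} contains the accepting state A.

Yes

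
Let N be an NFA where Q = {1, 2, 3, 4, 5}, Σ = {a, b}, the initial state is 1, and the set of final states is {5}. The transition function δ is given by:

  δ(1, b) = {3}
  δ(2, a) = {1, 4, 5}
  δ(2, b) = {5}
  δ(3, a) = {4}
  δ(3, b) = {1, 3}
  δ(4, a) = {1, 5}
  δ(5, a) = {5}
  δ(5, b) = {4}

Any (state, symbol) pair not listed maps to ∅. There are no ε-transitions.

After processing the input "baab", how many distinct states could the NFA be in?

2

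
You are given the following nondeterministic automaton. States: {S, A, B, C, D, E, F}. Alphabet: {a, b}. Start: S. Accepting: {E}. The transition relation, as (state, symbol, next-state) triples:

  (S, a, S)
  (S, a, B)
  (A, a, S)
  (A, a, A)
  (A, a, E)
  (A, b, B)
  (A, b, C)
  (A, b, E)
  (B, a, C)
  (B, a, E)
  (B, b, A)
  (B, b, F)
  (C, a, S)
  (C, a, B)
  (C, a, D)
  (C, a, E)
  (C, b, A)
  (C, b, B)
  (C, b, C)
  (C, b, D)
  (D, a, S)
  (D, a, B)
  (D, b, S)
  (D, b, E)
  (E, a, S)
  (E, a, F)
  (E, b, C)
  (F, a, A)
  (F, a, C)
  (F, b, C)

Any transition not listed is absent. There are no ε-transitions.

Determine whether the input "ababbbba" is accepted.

Start in {S}.
Read 'a': S→{S, B}; now {S, B}.
Read 'b': S→∅, B→{A, F}; now {A, F}.
Read 'a': A→{S, A, E}, F→{A, C}; now {S, A, C, E}.
Read 'b': S→∅, A→{B, C, E}, C→{A, B, C, D}, E→{C}; now {A, B, C, D, E}.
Read 'b': A→{B, C, E}, B→{A, F}, C→{A, B, C, D}, D→{S, E}, E→{C}; now {S, A, B, C, D, E, F}.
Read 'b': S→∅, A→{B, C, E}, B→{A, F}, C→{A, B, C, D}, D→{S, E}, E→{C}, F→{C}; now {S, A, B, C, D, E, F}.
Read 'b': S→∅, A→{B, C, E}, B→{A, F}, C→{A, B, C, D}, D→{S, E}, E→{C}, F→{C}; now {S, A, B, C, D, E, F}.
Read 'a': S→{S, B}, A→{S, A, E}, B→{C, E}, C→{S, B, D, E}, D→{S, B}, E→{S, F}, F→{A, C}; now {S, A, B, C, D, E, F}.
The final set {S, A, B, C, D, E, F} contains the accepting state E.

Yes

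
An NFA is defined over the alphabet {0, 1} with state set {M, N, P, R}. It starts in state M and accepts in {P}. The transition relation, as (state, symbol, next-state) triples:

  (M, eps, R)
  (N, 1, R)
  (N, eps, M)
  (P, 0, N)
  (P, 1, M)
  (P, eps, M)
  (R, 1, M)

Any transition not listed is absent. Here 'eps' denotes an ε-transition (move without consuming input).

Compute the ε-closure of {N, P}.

Begin with {N, P}.
ε-move P → M; add M.
ε-move M → R; add R.

{M, N, P, R}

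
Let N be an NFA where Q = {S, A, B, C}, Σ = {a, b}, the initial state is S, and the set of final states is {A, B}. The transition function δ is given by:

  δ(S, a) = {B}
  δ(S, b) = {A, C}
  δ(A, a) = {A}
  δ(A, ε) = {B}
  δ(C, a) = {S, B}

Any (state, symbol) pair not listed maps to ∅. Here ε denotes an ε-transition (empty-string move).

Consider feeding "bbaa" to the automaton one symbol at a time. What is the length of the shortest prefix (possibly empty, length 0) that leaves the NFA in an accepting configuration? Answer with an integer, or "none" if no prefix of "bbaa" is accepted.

1

Start in {S}.
Read 'b': S→{A, C}; union {A, C}; ε-closure = {A, B, C}.
None of the earlier sets intersect F, but {A, B, C} does.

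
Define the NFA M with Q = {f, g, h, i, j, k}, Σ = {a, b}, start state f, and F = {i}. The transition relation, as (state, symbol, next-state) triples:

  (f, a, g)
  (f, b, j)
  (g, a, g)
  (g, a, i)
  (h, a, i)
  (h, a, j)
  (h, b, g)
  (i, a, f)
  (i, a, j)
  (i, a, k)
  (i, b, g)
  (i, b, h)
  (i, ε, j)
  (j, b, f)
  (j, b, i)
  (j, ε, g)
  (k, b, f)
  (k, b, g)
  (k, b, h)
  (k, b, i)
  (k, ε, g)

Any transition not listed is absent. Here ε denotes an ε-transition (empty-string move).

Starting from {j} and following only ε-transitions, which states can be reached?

{g, j}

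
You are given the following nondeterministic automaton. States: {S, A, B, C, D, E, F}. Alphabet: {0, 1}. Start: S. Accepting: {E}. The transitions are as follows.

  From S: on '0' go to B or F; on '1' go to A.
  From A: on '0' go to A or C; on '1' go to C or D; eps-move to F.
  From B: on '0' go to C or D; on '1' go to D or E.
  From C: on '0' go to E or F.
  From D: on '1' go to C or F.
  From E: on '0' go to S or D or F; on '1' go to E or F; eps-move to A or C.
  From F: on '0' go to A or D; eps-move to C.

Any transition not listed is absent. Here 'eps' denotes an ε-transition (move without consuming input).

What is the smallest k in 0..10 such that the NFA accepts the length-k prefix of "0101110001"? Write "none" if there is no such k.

Start in {S}.
Read '0': S→{B, F}; union {B, F}; ε-closure = {B, C, F}.
Read '1': B→{D, E}, C→∅, F→∅; union {D, E}; ε-closure = {A, C, D, E, F}.
None of the earlier sets intersect F, but {A, C, D, E, F} does.

2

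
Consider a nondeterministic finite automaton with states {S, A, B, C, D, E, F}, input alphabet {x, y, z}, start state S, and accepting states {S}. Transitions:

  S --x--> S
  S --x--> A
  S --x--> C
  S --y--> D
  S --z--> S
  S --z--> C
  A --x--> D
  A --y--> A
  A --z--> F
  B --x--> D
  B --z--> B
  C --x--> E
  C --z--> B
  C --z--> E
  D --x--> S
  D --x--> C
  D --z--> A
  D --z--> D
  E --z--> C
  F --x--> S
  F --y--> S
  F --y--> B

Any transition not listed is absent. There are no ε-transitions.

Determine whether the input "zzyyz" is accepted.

Start in {S}.
Read 'z': S→{S, C}; now {S, C}.
Read 'z': S→{S, C}, C→{B, E}; now {S, B, C, E}.
Read 'y': S→{D}, B→∅, C→∅, E→∅; now {D}.
Read 'y': D→∅; now ∅.
The set is empty and remains empty for the remaining 1 symbol.
The final set ∅ contains no accepting state.

No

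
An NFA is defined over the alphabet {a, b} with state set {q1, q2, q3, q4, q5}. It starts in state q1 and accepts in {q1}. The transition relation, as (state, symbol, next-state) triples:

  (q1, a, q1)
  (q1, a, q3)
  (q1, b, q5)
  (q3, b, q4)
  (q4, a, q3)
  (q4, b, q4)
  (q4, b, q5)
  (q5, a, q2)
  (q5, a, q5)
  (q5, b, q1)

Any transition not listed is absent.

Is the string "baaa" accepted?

Start in {q1}.
Read 'b': q1→{q5}; now {q5}.
Read 'a': q5→{q2, q5}; now {q2, q5}.
Read 'a': q2→∅, q5→{q2, q5}; now {q2, q5}.
Read 'a': q2→∅, q5→{q2, q5}; now {q2, q5}.
The final set {q2, q5} contains no accepting state.

No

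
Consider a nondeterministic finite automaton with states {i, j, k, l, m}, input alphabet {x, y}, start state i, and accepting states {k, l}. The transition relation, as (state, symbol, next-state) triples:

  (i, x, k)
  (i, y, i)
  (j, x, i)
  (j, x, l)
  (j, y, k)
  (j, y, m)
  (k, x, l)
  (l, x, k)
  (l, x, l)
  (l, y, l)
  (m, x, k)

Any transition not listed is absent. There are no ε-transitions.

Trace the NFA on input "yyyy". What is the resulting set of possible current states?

{i}

Start in {i}.
Read 'y': i→{i}; now {i}.
Read 'y': i→{i}; now {i}.
Read 'y': i→{i}; now {i}.
Read 'y': i→{i}; now {i}.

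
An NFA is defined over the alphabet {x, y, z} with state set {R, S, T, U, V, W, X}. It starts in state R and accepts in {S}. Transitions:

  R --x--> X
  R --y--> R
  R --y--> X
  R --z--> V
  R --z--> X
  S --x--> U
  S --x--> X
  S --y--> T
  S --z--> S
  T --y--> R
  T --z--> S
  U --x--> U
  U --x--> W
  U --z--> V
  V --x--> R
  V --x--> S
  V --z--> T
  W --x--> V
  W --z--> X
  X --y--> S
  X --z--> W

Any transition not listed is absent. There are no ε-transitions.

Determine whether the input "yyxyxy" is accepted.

Yes

Start in {R}.
Read 'y': {R} → {R, X}.
Read 'y': {R, X} → {R, S, X}.
Read 'x': {R, S, X} → {U, X}.
Read 'y': {U, X} → {S}.
Read 'x': {S} → {U, X}.
Read 'y': {U, X} → {S}.
The final set {S} contains the accepting state S.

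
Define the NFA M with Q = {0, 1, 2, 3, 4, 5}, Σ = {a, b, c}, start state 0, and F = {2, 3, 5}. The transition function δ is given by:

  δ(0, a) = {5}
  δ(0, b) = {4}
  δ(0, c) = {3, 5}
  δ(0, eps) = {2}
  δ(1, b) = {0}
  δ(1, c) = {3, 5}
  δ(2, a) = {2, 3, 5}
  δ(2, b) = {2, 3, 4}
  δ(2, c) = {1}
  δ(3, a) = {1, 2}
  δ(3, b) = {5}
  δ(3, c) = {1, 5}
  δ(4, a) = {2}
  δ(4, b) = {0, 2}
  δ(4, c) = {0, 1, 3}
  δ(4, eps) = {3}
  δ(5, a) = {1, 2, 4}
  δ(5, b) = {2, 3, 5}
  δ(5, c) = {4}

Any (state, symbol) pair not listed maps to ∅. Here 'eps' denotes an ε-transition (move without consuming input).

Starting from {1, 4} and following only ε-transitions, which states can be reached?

{1, 3, 4}

Begin with {1, 4}.
ε-move 4 → 3; add 3.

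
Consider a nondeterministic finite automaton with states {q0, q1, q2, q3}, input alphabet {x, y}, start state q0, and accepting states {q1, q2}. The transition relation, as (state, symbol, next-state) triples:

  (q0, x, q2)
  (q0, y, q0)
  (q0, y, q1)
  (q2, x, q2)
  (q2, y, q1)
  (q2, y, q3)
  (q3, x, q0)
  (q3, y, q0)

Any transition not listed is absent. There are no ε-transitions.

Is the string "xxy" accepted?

Start in {q0}.
Read 'x': q0→{q2}; now {q2}.
Read 'x': q2→{q2}; now {q2}.
Read 'y': q2→{q1, q3}; now {q1, q3}.
The final set {q1, q3} contains the accepting state q1.

Yes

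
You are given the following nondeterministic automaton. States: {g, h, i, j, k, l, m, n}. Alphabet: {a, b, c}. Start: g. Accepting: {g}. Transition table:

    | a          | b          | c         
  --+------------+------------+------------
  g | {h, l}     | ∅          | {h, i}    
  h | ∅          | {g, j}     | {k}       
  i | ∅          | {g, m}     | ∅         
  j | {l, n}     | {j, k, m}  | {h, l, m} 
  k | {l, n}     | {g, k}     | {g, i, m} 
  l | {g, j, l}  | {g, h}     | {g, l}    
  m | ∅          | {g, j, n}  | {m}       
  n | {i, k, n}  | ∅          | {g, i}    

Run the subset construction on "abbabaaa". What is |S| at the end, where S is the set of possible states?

7

Start in {g}.
Read 'a': g→{h, l}; now {h, l}.
Read 'b': h→{g, j}, l→{g, h}; now {g, h, j}.
Read 'b': g→∅, h→{g, j}, j→{j, k, m}; now {g, j, k, m}.
Read 'a': g→{h, l}, j→{l, n}, k→{l, n}, m→∅; now {h, l, n}.
Read 'b': h→{g, j}, l→{g, h}, n→∅; now {g, h, j}.
Read 'a': g→{h, l}, h→∅, j→{l, n}; now {h, l, n}.
Read 'a': h→∅, l→{g, j, l}, n→{i, k, n}; now {g, i, j, k, l, n}.
Read 'a': g→{h, l}, i→∅, j→{l, n}, k→{l, n}, l→{g, j, l}, n→{i, k, n}; now {g, h, i, j, k, l, n}.
That set has 7 states.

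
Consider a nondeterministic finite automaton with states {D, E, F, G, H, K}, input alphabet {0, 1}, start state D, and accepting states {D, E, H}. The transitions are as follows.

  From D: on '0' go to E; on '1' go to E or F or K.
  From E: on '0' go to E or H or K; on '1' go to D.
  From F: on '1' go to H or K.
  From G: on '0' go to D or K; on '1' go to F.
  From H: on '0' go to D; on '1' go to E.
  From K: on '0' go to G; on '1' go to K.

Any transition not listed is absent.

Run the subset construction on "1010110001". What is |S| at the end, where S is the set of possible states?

4

Start in {D}.
Read '1': {D} → {E, F, K}.
Read '0': {E, F, K} → {E, G, H, K}.
Read '1': {E, G, H, K} → {D, E, F, K}.
Read '0': {D, E, F, K} → {E, G, H, K}.
Read '1': {E, G, H, K} → {D, E, F, K}.
Read '1': {D, E, F, K} → {D, E, F, H, K}.
Read '0': {D, E, F, H, K} → {D, E, G, H, K}.
Read '0': {D, E, G, H, K} → {D, E, G, H, K}.
Read '0': {D, E, G, H, K} → {D, E, G, H, K}.
Read '1': {D, E, G, H, K} → {D, E, F, K}.
That set has 4 states.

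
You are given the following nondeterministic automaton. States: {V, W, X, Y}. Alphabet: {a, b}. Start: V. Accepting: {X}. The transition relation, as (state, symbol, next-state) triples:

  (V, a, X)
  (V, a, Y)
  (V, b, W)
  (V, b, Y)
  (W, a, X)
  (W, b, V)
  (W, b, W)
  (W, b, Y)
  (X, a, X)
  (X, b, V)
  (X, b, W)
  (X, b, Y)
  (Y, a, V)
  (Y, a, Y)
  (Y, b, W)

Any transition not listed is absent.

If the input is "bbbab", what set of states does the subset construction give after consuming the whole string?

Start in {V}.
Read 'b': V→{W, Y}; now {W, Y}.
Read 'b': W→{V, W, Y}, Y→{W}; now {V, W, Y}.
Read 'b': V→{W, Y}, W→{V, W, Y}, Y→{W}; now {V, W, Y}.
Read 'a': V→{X, Y}, W→{X}, Y→{V, Y}; now {V, X, Y}.
Read 'b': V→{W, Y}, X→{V, W, Y}, Y→{W}; now {V, W, Y}.

{V, W, Y}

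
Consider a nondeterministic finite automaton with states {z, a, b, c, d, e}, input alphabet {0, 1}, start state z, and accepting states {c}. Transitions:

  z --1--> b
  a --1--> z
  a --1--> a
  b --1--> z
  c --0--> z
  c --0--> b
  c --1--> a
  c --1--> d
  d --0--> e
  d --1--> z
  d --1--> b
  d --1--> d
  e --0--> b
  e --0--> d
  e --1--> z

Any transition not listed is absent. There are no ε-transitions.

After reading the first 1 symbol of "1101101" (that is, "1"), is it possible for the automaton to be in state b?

Yes

Start in {z}.
Read '1': z→{b}; now {b}.
State b is in {b}.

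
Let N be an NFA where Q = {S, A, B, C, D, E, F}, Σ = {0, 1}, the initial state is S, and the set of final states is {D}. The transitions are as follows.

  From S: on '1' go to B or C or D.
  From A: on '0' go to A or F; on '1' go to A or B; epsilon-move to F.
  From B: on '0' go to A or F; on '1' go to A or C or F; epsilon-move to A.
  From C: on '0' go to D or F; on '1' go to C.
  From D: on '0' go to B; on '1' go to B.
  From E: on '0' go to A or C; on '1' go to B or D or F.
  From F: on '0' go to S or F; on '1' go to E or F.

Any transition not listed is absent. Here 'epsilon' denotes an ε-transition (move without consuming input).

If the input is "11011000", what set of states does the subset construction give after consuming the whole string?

Start in {S}.
Read '1': {S} → {A, B, C, D, F}.
Read '1': {A, B, C, D, F} → {A, B, C, E, F}.
Read '0': {A, B, C, E, F} → {S, A, C, D, F}.
Read '1': {S, A, C, D, F} → {A, B, C, D, E, F}.
Read '1': {A, B, C, D, E, F} → {A, B, C, D, E, F}.
Read '0': {A, B, C, D, E, F} → {S, A, B, C, D, F}.
Read '0': {S, A, B, C, D, F} → {S, A, B, D, F}.
Read '0': {S, A, B, D, F} → {S, A, B, F}.

{S, A, B, F}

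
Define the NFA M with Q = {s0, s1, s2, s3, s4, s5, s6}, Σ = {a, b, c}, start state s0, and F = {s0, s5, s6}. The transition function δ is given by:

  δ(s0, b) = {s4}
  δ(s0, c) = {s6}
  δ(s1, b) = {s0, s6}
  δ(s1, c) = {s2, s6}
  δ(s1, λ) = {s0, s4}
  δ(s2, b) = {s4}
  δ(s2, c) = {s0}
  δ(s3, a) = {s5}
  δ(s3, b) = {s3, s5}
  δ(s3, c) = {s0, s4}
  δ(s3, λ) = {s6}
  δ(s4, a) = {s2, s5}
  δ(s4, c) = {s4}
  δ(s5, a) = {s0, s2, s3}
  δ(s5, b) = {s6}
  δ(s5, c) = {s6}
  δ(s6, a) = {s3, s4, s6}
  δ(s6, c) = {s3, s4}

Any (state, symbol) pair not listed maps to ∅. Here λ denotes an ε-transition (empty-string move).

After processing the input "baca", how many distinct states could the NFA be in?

Start in {s0}.
Read 'b': {s0} → {s4}.
Read 'a': {s4} → {s2, s5}.
Read 'c': {s2, s5} → {s0, s6}.
Read 'a': {s0, s6} → {s3, s4, s6}.
That set has 3 states.

3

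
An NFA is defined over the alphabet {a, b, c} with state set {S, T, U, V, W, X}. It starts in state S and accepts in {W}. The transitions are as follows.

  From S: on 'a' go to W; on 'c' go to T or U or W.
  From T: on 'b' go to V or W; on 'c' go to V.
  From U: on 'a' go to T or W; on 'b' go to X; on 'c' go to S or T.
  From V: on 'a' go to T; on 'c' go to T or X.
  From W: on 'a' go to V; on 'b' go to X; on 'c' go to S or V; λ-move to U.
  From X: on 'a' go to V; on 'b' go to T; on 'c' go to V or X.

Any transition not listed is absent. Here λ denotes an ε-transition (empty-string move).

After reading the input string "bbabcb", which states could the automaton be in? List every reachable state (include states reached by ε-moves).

∅

Start in {S}.
Read 'b': S→∅; now ∅.
The set is empty and remains empty for the remaining 5 symbols.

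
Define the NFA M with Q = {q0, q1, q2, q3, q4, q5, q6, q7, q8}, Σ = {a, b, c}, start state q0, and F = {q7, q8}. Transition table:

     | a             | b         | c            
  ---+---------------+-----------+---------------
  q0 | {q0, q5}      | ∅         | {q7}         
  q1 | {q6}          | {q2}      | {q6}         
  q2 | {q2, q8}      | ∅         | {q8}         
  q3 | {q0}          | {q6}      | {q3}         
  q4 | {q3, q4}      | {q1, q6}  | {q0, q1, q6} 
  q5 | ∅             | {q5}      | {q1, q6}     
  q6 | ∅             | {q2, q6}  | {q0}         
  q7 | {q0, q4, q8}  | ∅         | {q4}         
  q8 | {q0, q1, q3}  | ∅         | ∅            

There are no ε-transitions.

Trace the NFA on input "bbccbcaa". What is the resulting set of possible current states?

∅

Start in {q0}.
Read 'b': {q0} → ∅.
The set is empty and remains empty for the remaining 7 symbols.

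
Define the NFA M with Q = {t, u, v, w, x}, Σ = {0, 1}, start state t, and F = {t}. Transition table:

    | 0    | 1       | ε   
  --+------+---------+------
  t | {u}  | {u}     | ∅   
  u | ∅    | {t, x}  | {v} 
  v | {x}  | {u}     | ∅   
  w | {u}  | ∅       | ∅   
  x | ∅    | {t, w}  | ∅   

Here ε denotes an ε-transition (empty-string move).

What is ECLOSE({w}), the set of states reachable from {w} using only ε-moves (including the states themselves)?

{w}

Begin with {w}.
No ε-moves leave this set, so the closure equals the set itself.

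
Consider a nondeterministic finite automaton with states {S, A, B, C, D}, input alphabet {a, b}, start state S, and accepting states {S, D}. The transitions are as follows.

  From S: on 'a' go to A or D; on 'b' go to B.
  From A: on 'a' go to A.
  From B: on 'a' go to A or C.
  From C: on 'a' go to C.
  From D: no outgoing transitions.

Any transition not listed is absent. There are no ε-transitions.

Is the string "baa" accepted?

Start in {S}.
Read 'b': {S} → {B}.
Read 'a': {B} → {A, C}.
Read 'a': {A, C} → {A, C}.
The final set {A, C} contains no accepting state.

No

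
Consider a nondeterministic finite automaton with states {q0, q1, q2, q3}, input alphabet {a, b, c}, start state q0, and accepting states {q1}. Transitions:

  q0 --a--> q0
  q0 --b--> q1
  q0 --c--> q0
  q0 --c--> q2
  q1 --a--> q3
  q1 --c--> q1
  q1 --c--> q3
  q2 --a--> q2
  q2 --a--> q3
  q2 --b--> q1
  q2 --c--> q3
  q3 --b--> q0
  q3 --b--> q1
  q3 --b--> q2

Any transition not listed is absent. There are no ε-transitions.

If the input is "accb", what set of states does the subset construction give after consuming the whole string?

{q0, q1, q2}

Start in {q0}.
Read 'a': {q0} → {q0}.
Read 'c': {q0} → {q0, q2}.
Read 'c': {q0, q2} → {q0, q2, q3}.
Read 'b': {q0, q2, q3} → {q0, q1, q2}.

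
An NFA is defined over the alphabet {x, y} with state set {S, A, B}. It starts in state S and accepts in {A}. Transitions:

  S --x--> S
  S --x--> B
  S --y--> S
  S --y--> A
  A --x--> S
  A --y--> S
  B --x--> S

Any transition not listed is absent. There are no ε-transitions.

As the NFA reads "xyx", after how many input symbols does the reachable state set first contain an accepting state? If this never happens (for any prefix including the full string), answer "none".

2

Start in {S}.
Read 'x': S→{S, B}; now {S, B}.
Read 'y': S→{S, A}, B→∅; now {S, A}.
None of the earlier sets intersect F, but {S, A} does.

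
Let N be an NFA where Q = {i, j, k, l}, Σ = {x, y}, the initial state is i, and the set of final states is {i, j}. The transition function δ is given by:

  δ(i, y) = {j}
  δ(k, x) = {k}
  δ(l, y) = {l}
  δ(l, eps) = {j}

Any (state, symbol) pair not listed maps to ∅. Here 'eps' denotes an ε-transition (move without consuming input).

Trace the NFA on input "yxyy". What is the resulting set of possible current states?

Start in {i}.
Read 'y': i→{j}; now {j}.
Read 'x': j→∅; now ∅.
The set is empty and remains empty for the remaining 2 symbols.

∅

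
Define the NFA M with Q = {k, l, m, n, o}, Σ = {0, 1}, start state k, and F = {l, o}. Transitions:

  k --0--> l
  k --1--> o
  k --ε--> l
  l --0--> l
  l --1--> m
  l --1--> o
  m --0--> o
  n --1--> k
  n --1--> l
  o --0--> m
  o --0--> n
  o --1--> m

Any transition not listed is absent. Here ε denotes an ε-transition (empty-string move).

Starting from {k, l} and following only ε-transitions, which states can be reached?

{k, l}

Begin with {k, l}.
No ε-moves leave this set, so the closure equals the set itself.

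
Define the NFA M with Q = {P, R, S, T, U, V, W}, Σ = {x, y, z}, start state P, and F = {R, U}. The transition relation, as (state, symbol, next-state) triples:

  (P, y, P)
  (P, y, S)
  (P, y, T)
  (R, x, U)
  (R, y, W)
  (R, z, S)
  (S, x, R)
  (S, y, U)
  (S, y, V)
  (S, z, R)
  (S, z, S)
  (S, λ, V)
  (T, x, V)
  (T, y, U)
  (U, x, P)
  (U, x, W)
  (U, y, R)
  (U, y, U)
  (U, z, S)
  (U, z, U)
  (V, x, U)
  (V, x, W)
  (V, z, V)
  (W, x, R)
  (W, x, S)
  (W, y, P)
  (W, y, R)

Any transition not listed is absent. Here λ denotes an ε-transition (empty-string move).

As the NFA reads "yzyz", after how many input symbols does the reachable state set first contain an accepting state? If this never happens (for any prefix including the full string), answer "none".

Start in {P}.
Read 'y': P→{P, S, T}; union {P, S, T}; ε-closure = {P, S, T, V}.
Read 'z': P→∅, S→{R, S}, T→∅, V→{V}; now {R, S, V}.
None of the earlier sets intersect F, but {R, S, V} does.

2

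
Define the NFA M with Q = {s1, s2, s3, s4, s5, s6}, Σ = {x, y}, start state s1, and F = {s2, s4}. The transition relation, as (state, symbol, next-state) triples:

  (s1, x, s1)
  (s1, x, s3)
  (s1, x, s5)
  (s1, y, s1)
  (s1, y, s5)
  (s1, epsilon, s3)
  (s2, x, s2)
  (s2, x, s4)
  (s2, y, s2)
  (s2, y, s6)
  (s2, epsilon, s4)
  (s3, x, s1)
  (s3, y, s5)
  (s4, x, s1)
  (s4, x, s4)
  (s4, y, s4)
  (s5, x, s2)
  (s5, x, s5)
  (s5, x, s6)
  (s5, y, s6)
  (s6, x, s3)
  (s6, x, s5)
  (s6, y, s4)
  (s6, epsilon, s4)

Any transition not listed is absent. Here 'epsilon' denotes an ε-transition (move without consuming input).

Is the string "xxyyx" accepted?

Yes

Start: ε-closure({s1}) = {s1, s3}.
Read 'x': s1→{s1, s3, s5}, s3→{s1}; now {s1, s3, s5}.
Read 'x': s1→{s1, s3, s5}, s3→{s1}, s5→{s2, s5, s6}; union {s1, s2, s3, s5, s6}; ε-closure = {s1, s2, s3, s4, s5, s6}.
Read 'y': s1→{s1, s5}, s2→{s2, s6}, s3→{s5}, s4→{s4}, s5→{s6}, s6→{s4}; union {s1, s2, s4, s5, s6}; ε-closure = {s1, s2, s3, s4, s5, s6}.
Read 'y': s1→{s1, s5}, s2→{s2, s6}, s3→{s5}, s4→{s4}, s5→{s6}, s6→{s4}; union {s1, s2, s4, s5, s6}; ε-closure = {s1, s2, s3, s4, s5, s6}.
Read 'x': s1→{s1, s3, s5}, s2→{s2, s4}, s3→{s1}, s4→{s1, s4}, s5→{s2, s5, s6}, s6→{s3, s5}; now {s1, s2, s3, s4, s5, s6}.
The final set {s1, s2, s3, s4, s5, s6} contains the accepting states s2, s4.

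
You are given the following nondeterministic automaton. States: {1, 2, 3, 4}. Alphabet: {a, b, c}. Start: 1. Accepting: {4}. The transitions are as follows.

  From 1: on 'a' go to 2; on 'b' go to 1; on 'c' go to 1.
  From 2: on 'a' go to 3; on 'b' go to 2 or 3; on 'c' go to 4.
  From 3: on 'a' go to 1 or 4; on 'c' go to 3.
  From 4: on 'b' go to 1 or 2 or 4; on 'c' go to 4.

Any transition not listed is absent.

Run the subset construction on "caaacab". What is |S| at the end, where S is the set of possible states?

Start in {1}.
Read 'c': 1→{1}; now {1}.
Read 'a': 1→{2}; now {2}.
Read 'a': 2→{3}; now {3}.
Read 'a': 3→{1, 4}; now {1, 4}.
Read 'c': 1→{1}, 4→{4}; now {1, 4}.
Read 'a': 1→{2}, 4→∅; now {2}.
Read 'b': 2→{2, 3}; now {2, 3}.
That set has 2 states.

2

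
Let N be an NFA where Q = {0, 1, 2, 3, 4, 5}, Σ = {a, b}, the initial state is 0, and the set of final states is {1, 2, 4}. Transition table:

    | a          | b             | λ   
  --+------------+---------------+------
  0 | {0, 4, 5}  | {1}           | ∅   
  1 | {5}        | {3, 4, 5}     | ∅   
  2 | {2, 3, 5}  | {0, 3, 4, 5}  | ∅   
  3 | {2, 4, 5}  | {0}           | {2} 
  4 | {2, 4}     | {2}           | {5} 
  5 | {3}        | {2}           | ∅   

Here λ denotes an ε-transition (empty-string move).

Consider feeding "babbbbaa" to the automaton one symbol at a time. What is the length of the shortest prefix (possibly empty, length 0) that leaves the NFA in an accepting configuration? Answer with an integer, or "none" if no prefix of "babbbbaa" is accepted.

Start in {0}.
Read 'b': 0→{1}; now {1}.
None of the earlier sets intersect F, but {1} does.

1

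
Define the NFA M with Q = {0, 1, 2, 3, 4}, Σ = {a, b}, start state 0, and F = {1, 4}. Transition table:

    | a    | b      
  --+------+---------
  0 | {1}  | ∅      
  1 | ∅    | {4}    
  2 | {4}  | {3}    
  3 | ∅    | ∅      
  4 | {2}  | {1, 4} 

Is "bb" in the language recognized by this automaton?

Start in {0}.
Read 'b': 0→∅; now ∅.
The set is empty and remains empty for the remaining 1 symbol.
The final set ∅ contains no accepting state.

No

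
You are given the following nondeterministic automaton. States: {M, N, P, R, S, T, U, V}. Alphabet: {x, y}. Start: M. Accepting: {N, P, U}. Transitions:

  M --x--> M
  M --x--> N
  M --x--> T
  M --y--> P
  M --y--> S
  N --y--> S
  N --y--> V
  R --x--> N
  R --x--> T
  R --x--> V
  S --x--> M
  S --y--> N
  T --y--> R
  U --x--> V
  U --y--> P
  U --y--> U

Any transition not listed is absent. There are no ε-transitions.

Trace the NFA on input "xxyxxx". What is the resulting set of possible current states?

{M, N, T}

Start in {M}.
Read 'x': M→{M, N, T}; now {M, N, T}.
Read 'x': M→{M, N, T}, N→∅, T→∅; now {M, N, T}.
Read 'y': M→{P, S}, N→{S, V}, T→{R}; now {P, R, S, V}.
Read 'x': P→∅, R→{N, T, V}, S→{M}, V→∅; now {M, N, T, V}.
Read 'x': M→{M, N, T}, N→∅, T→∅, V→∅; now {M, N, T}.
Read 'x': M→{M, N, T}, N→∅, T→∅; now {M, N, T}.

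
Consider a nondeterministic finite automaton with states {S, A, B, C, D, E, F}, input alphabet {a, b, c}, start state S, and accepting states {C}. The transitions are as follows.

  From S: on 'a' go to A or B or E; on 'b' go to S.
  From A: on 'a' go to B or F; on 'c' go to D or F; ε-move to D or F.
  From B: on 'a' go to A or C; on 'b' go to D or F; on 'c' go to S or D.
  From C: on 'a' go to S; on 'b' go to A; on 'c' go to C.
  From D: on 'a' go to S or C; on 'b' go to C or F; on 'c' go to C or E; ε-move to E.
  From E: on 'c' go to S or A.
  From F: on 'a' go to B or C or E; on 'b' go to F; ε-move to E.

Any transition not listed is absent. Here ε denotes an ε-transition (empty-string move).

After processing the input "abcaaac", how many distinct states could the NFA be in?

Start in {S}.
Read 'a': S→{A, B, E}; union {A, B, E}; ε-closure = {A, B, D, E, F}.
Read 'b': A→∅, B→{D, F}, D→{C, F}, E→∅, F→{F}; union {C, D, F}; ε-closure = {C, D, E, F}.
Read 'c': C→{C}, D→{C, E}, E→{S, A}, F→∅; union {S, A, C, E}; ε-closure = {S, A, C, D, E, F}.
Read 'a': S→{A, B, E}, A→{B, F}, C→{S}, D→{S, C}, E→∅, F→{B, C, E}; union {S, A, B, C, E, F}; ε-closure = {S, A, B, C, D, E, F}.
Read 'a': S→{A, B, E}, A→{B, F}, B→{A, C}, C→{S}, D→{S, C}, E→∅, F→{B, C, E}; union {S, A, B, C, E, F}; ε-closure = {S, A, B, C, D, E, F}.
Read 'a': S→{A, B, E}, A→{B, F}, B→{A, C}, C→{S}, D→{S, C}, E→∅, F→{B, C, E}; union {S, A, B, C, E, F}; ε-closure = {S, A, B, C, D, E, F}.
Read 'c': S→∅, A→{D, F}, B→{S, D}, C→{C}, D→{C, E}, E→{S, A}, F→∅; now {S, A, C, D, E, F}.
That set has 6 states.

6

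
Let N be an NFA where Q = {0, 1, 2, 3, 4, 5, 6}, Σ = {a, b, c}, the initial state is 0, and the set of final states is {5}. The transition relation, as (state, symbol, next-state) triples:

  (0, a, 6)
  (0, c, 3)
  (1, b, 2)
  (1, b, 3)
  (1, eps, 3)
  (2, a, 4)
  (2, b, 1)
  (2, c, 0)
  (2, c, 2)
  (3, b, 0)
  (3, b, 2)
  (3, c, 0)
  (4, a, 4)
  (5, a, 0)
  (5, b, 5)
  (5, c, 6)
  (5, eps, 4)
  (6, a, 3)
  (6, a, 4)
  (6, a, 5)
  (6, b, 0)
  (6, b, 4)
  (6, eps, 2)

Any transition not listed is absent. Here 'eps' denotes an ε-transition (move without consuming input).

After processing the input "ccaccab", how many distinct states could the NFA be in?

4

Start in {0}.
Read 'c': 0→{3}; now {3}.
Read 'c': 3→{0}; now {0}.
Read 'a': 0→{6}; union {6}; ε-closure = {2, 6}.
Read 'c': 2→{0, 2}, 6→∅; now {0, 2}.
Read 'c': 0→{3}, 2→{0, 2}; now {0, 2, 3}.
Read 'a': 0→{6}, 2→{4}, 3→∅; union {4, 6}; ε-closure = {2, 4, 6}.
Read 'b': 2→{1}, 4→∅, 6→{0, 4}; union {0, 1, 4}; ε-closure = {0, 1, 3, 4}.
That set has 4 states.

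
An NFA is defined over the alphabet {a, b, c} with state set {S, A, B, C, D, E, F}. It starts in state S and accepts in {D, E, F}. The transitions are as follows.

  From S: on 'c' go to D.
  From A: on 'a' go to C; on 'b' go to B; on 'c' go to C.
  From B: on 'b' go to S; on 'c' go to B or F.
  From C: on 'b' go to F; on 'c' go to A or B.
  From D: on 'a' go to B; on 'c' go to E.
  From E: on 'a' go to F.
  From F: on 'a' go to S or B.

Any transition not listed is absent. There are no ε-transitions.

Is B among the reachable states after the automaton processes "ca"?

Start in {S}.
Read 'c': S→{D}; now {D}.
Read 'a': D→{B}; now {B}.
State B is in {B}.

Yes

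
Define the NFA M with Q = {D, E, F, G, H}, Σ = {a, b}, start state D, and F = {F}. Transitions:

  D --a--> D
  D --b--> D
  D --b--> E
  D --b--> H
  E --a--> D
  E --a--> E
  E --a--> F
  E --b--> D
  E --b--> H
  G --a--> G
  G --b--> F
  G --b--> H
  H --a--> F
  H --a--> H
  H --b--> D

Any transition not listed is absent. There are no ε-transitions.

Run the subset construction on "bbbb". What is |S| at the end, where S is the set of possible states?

3

Start in {D}.
Read 'b': {D} → {D, E, H}.
Read 'b': {D, E, H} → {D, E, H}.
Read 'b': {D, E, H} → {D, E, H}.
Read 'b': {D, E, H} → {D, E, H}.
That set has 3 states.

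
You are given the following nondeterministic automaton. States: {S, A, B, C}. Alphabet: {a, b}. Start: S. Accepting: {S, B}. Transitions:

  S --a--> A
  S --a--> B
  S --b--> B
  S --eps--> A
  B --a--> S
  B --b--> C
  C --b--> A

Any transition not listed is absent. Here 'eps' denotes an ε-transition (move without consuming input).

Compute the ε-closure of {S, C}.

{S, A, C}

Begin with {S, C}.
ε-move S → A; add A.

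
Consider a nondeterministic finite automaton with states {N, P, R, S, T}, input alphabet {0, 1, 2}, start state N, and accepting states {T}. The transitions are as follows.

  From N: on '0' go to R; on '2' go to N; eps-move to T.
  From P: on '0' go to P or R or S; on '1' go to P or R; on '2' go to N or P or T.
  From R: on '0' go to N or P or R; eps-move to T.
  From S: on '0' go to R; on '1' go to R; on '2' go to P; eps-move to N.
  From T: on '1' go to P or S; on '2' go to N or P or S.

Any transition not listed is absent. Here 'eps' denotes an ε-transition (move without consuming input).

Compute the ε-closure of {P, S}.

{N, P, S, T}

Begin with {P, S}.
ε-move S → N; add N.
ε-move N → T; add T.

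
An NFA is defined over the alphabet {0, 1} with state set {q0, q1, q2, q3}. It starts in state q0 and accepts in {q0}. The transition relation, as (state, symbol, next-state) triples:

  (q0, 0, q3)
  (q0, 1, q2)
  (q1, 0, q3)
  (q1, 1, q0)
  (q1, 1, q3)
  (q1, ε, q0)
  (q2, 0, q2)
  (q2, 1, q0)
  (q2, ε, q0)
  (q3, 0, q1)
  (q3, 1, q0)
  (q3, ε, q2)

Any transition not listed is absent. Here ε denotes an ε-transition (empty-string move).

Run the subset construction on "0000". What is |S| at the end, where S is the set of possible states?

4

Start in {q0}.
Read '0': {q0} → {q0, q2, q3}.
Read '0': {q0, q2, q3} → {q0, q1, q2, q3}.
Read '0': {q0, q1, q2, q3} → {q0, q1, q2, q3}.
Read '0': {q0, q1, q2, q3} → {q0, q1, q2, q3}.
That set has 4 states.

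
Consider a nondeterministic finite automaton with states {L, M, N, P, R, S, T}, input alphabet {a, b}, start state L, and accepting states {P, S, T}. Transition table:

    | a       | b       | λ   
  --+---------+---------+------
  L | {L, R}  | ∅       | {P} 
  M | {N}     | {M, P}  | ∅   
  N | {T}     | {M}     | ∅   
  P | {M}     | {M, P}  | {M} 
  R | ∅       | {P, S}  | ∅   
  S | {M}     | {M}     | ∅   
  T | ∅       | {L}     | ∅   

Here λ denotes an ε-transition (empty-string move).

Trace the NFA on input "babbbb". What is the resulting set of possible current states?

{M, P}

Start: ε-closure({L}) = {L, M, P}.
Read 'b': {L, M, P} → {M, P}.
Read 'a': {M, P} → {M, N}.
Read 'b': {M, N} → {M, P}.
Read 'b': {M, P} → {M, P}.
Read 'b': {M, P} → {M, P}.
Read 'b': {M, P} → {M, P}.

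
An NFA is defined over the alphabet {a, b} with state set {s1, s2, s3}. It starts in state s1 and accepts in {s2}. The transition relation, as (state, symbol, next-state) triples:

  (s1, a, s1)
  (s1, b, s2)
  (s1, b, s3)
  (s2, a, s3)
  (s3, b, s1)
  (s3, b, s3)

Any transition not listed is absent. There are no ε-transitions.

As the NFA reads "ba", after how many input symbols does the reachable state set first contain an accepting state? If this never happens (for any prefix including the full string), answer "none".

Start in {s1}.
Read 'b': s1→{s2, s3}; now {s2, s3}.
None of the earlier sets intersect F, but {s2, s3} does.

1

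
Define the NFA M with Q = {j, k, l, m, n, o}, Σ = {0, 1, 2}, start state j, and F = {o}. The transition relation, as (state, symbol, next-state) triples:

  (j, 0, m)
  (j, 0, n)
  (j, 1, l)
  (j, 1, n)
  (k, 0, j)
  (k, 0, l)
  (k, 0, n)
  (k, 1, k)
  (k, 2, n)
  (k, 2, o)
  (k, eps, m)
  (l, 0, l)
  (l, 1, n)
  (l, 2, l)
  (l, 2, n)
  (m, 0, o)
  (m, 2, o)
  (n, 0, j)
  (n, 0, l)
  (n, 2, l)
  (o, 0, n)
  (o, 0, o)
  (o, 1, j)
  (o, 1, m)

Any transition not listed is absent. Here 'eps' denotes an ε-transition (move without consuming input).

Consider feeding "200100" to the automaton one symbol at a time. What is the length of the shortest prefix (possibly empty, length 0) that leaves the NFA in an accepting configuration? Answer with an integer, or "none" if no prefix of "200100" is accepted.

Start in {j}.
Read '2': j→∅; now ∅.
The set is empty and remains empty for the remaining 5 symbols.
No reachable set along the way intersects F.

none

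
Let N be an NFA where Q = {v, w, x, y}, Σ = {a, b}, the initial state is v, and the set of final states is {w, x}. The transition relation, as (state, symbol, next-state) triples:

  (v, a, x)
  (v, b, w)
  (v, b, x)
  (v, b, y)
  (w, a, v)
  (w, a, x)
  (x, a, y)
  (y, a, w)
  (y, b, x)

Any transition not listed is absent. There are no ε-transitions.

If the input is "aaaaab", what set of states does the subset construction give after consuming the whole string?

{x}

Start in {v}.
Read 'a': {v} → {x}.
Read 'a': {x} → {y}.
Read 'a': {y} → {w}.
Read 'a': {w} → {v, x}.
Read 'a': {v, x} → {x, y}.
Read 'b': {x, y} → {x}.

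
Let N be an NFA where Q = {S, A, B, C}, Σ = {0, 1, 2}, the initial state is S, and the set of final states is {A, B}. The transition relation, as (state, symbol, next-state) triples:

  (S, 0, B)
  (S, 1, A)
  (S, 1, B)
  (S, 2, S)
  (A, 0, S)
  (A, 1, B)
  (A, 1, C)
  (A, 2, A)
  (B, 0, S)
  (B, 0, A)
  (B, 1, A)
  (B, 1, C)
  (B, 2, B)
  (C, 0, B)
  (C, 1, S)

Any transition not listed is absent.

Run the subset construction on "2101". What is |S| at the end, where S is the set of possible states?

Start in {S}.
Read '2': {S} → {S}.
Read '1': {S} → {A, B}.
Read '0': {A, B} → {S, A}.
Read '1': {S, A} → {A, B, C}.
That set has 3 states.

3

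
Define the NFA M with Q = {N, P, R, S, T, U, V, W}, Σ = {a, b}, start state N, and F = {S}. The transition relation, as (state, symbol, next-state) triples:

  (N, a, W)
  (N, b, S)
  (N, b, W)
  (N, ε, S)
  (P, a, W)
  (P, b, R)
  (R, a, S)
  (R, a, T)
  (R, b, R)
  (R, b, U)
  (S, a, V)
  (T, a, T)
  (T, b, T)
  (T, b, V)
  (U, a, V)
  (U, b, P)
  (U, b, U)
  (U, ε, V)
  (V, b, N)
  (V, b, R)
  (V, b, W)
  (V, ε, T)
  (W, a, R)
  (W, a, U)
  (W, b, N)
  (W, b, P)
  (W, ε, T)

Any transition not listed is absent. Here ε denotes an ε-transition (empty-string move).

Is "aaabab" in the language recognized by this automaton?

Yes

Start: ε-closure({N}) = {N, S}.
Read 'a': N→{W}, S→{V}; union {V, W}; ε-closure = {T, V, W}.
Read 'a': T→{T}, V→∅, W→{R, U}; union {R, T, U}; ε-closure = {R, T, U, V}.
Read 'a': R→{S, T}, T→{T}, U→{V}, V→∅; now {S, T, V}.
Read 'b': S→∅, T→{T, V}, V→{N, R, W}; union {N, R, T, V, W}; ε-closure = {N, R, S, T, V, W}.
Read 'a': N→{W}, R→{S, T}, S→{V}, T→{T}, V→∅, W→{R, U}; now {R, S, T, U, V, W}.
Read 'b': R→{R, U}, S→∅, T→{T, V}, U→{P, U}, V→{N, R, W}, W→{N, P}; union {N, P, R, T, U, V, W}; ε-closure = {N, P, R, S, T, U, V, W}.
The final set {N, P, R, S, T, U, V, W} contains the accepting state S.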